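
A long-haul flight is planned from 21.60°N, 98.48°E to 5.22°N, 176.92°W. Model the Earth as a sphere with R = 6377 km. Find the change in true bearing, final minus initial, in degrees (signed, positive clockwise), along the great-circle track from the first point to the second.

+24.1°

Initial bearing θ₁ = atan2(sin Δλ cos φ₂, cos φ₁ sin φ₂ − sin φ₁ cos φ₂ cos Δλ) = 87.11°
Final bearing θ₂ = (initial bearing from the destination back to the start) + 180° = 111.18°
Δθ = θ₂ − θ₁ = +24.1°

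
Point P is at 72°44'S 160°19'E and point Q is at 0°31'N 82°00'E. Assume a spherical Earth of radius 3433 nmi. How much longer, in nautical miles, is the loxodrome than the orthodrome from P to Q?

197 nmi

Great circle: cos σ = sin φ₁ sin φ₂ + cos φ₁ cos φ₂ cos Δλ,  σ = 1.5193 rad → d_gc = 5215.7 nmi
Rhumb line: Δψ = +1.8940, q = Δφ/Δψ = 0.6750, d_rh = R√(Δφ²+q²Δλ²) = 5412.5 nmi
Excess = 5412.5 − 5215.7 = 196.8 ≈ 197 nmi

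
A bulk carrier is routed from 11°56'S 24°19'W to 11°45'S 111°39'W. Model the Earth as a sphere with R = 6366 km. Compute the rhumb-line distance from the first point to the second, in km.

9497 km

Δψ = ln[tan(π/4+φ₂/2)/tan(π/4+φ₁/2)] = +0.0033;  Δφ = +0.0032 rad,  Δλ = -1.5243 rad
q = Δφ/Δψ = 0.9787
d = R·√(Δφ² + q²Δλ²) = 6366·1.49182 = 9497 km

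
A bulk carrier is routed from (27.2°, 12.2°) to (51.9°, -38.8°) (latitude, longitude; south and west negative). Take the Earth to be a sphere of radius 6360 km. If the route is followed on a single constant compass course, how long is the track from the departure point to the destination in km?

Rhumb course C = atan2(Δλ, Δψ) with Δψ = ln[tan(π/4+φ₂/2)/tan(π/4+φ₁/2)] = +0.5697, Δλ = -0.8901 → C = 302.62°
d = R·|Δφ| / |cos C| = 6360·0.43110 / 0.53907 = 5086 km

5086 km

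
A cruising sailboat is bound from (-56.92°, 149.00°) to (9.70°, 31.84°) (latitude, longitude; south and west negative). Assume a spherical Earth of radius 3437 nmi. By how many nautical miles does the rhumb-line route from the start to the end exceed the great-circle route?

Great circle: cos σ = sin φ₁ sin φ₂ + cos φ₁ cos φ₂ cos Δλ,  σ = 1.9679 rad → d_gc = 6763.7 nmi
Rhumb line: Δψ = +1.3842, q = Δφ/Δψ = 0.8400, d_rh = R√(Δφ²+q²Δλ²) = 7129.0 nmi
Excess = 7129.0 − 6763.7 = 365.3 ≈ 365 nmi

365 nmi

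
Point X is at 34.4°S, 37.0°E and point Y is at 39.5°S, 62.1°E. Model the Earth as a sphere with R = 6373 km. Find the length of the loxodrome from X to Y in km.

Rhumb course C = atan2(Δλ, Δψ) with Δψ = ln[tan(π/4+φ₂/2)/tan(π/4+φ₁/2)] = -0.1115, Δλ = +0.4381 → C = 104.27°
d = R·|Δφ| / |cos C| = 6373·0.08901 / 0.24657 = 2301 km

2301 km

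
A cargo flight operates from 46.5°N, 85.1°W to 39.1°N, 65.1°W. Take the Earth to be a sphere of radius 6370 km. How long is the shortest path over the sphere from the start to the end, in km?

1820 km

cos σ = sin φ₁ sin φ₂ + cos φ₁ cos φ₂ cos Δλ
      = sin(46.50°)sin(39.10°) + cos(46.50°)cos(39.10°)cos(20.00°) = 0.9595
σ = 16.371° → d = Rσ = 6370·0.28573 = 1820 km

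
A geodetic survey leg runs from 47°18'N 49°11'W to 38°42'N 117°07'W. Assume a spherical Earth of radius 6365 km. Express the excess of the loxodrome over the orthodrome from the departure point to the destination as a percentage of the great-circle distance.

3.0%

Great circle: σ = 0.8522 rad → d_gc = Rσ = 5424.2 km
Rhumb: Δφ = -0.1501, Δλ = -1.1857, Δψ = -0.2058, q = Δφ/Δψ = 0.7295 → d_rh = R√(Δφ²+q²Δλ²) = 5587.4 km
Excess = (5587.4 − 5424.2) / 5424.2 = 163.2 / 5424.2 = 3.01% ≈ 3.0%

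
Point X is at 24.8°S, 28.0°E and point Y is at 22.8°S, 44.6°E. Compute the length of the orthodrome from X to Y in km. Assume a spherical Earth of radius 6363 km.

1700 km

cos σ = sin φ₁ sin φ₂ + cos φ₁ cos φ₂ cos Δλ
      = sin(-24.80°)sin(-22.80°) + cos(-24.80°)cos(-22.80°)cos(16.60°) = 0.9645
σ = 15.310° → d = Rσ = 6363·0.26720 = 1700 km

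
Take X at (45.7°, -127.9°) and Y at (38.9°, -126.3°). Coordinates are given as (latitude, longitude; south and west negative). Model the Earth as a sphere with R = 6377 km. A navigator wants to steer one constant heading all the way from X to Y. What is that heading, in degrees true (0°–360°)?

Meridional parts: M(φ₁)=+0.8988, M(φ₂)=+0.7380 → ΔM = -0.1607;  Δλ = +0.0279 rad
tan C = Δλ / ΔM = -0.1738 → C = 170.14°

170.1°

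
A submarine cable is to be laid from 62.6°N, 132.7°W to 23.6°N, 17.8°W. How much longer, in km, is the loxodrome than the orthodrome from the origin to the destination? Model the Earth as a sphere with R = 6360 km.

947 km

Great circle: cos σ = sin φ₁ sin φ₂ + cos φ₁ cos φ₂ cos Δλ,  σ = 1.3920 rad → d_gc = 8852.9 km
Rhumb line: Δψ = -0.9875, q = Δφ/Δψ = 0.6893, d_rh = R√(Δφ²+q²Δλ²) = 9799.9 km
Excess = 9799.9 − 8852.9 = 947.0 ≈ 947 km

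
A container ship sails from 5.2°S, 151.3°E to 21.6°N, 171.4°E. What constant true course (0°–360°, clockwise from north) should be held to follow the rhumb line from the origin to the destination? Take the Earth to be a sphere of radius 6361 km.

Meridional parts: M(φ₁)=-0.0909, M(φ₂)=+0.3863 → ΔM = +0.4771;  Δλ = +0.3508 rad
tan C = Δλ / ΔM = +0.7352 → C = 36.33°

36.3°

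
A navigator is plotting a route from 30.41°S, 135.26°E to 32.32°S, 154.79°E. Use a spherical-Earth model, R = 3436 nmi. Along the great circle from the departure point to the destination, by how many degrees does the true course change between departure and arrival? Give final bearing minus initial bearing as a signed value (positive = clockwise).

-10.2°

Initial bearing θ₁ = atan2(sin Δλ cos φ₂, cos φ₁ sin φ₂ − sin φ₁ cos φ₂ cos Δλ) = 101.59°
Final bearing θ₂ = (initial bearing from the destination back to the start) + 180° = 91.35°
Δθ = θ₂ − θ₁ = -10.2°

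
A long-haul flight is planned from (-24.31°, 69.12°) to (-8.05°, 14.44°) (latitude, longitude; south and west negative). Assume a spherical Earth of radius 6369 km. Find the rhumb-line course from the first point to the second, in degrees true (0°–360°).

287.3°

Δψ = ln[tan(π/4+φ₂/2)/tan(π/4+φ₁/2)] = +0.2967
Δλ = -0.9543 rad (taken the short way round)
course = atan2(Δλ, Δψ) = 287.27°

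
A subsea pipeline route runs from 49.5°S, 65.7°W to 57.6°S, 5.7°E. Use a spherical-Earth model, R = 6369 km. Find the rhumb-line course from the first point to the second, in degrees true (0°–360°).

Meridional parts: M(φ₁)=-0.9972, M(φ₂)=-1.2361 → ΔM = -0.2389;  Δλ = +1.2462 rad
tan C = Δλ / ΔM = -5.2166 → C = 100.85°

100.9°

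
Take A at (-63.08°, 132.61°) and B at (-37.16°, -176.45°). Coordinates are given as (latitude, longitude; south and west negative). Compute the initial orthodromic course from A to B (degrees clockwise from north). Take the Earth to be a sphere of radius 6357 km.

74.3°

θ = atan2( sin Δλ·cos φ₂ ,  cos φ₁ sin φ₂ − sin φ₁ cos φ₂ cos Δλ )
  = atan2(+0.6188, +0.1743) = 74.27°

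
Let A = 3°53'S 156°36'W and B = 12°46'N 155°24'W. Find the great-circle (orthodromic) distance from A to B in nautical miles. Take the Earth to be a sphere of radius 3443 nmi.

1003 nmi

Haversine: a = sin²(Δφ/2)+cos φ₁ cos φ₂ sin²(Δλ/2) = 0.02107;  σ = 2·atan2(√a,√(1−a))
σ = 16.693° → d = Rσ = 3443·0.29134 = 1003 nmi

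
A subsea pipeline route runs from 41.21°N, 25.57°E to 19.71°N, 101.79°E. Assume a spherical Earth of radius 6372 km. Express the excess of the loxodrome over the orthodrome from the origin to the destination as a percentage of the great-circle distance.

Great circle: σ = 1.1692 rad → d_gc = Rσ = 7450.1 km
Rhumb: Δφ = -0.3752, Δλ = +1.3303, Δψ = -0.4397, q = Δφ/Δψ = 0.8534 → d_rh = R√(Δφ²+q²Δλ²) = 7618.5 km
Excess = (7618.5 − 7450.1) / 7450.1 = 168.4 / 7450.1 = 2.26% ≈ 2.3%

2.3%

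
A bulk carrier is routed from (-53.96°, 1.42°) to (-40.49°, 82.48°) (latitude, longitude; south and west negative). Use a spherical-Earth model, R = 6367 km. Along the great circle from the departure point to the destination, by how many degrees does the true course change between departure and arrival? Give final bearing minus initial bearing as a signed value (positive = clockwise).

Initial bearing θ₁ = atan2(sin Δλ cos φ₂, cos φ₁ sin φ₂ − sin φ₁ cos φ₂ cos Δλ) = 110.87°
Final bearing θ₂ = (initial bearing from the destination back to the start) + 180° = 46.29°
Δθ = θ₂ − θ₁ = -64.6°

-64.6°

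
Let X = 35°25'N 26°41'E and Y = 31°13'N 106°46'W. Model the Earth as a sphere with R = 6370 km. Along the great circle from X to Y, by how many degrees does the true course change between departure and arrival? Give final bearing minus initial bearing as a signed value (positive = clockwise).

-103.9°

At departure: θ₁ = atan2(sin Δλ cos φ₂, cos φ₁ sin φ₂ − sin φ₁ cos φ₂ cos Δλ) = 320.87°
At arrival: θ₂ = atan2(sin Δλ cos φ₁, −cos φ₂ sin φ₁ + sin φ₂ cos φ₁ cos Δλ) = 216.97°
Δθ = θ₂ − θ₁ = -103.9°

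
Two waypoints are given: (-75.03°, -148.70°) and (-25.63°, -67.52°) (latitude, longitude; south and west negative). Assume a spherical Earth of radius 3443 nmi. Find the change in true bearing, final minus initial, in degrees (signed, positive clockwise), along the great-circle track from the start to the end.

-72.0°

Initial bearing θ₁ = atan2(sin Δλ cos φ₂, cos φ₁ sin φ₂ − sin φ₁ cos φ₂ cos Δλ) = 88.60°
Final bearing θ₂ = (initial bearing from the destination back to the start) + 180° = 16.64°
Δθ = θ₂ − θ₁ = -72.0°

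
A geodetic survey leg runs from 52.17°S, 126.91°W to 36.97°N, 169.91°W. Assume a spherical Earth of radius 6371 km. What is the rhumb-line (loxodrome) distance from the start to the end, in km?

Rhumb course C = atan2(Δλ, Δψ) with Δψ = ln[tan(π/4+φ₂/2)/tan(π/4+φ₁/2)] = +1.7663, Δλ = -0.7505 → C = 336.98°
d = R·|Δφ| / |cos C| = 6371·1.55579 / 0.92037 = 10770 km

10770 km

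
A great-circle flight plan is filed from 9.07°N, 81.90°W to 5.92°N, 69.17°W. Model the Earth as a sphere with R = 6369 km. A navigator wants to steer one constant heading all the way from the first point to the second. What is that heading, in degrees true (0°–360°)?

104.0°

Meridional parts: M(φ₁)=+0.1590, M(φ₂)=+0.1035 → ΔM = -0.0555;  Δλ = +0.2222 rad
tan C = Δλ / ΔM = -4.0062 → C = 104.02°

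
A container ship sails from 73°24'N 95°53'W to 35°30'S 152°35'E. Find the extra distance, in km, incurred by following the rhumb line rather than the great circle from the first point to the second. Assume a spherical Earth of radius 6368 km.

Great circle: cos σ = sin φ₁ sin φ₂ + cos φ₁ cos φ₂ cos Δλ,  σ = 2.2677 rad → d_gc = 14440.9 km
Rhumb line: Δψ = -2.5885, q = Δφ/Δψ = 0.7343, d_rh = R√(Δφ²+q²Δλ²) = 15144.1 km
Excess = 15144.1 − 14440.9 = 703.2 ≈ 703 km

703 km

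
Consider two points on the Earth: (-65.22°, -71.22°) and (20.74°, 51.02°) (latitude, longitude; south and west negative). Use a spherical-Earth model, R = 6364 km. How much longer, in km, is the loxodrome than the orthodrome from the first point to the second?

Great circle: cos σ = sin φ₁ sin φ₂ + cos φ₁ cos φ₂ cos Δλ,  σ = 2.1301 rad → d_gc = 13556.2 km
Rhumb line: Δψ = +1.8857, q = Δφ/Δψ = 0.7956, d_rh = R√(Δφ²+q²Δλ²) = 14417.0 km
Excess = 14417.0 − 13556.2 = 860.8 ≈ 861 km

861 km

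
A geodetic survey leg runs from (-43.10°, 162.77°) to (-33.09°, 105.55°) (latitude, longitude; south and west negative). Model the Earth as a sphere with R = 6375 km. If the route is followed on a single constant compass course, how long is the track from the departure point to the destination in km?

Rhumb course C = atan2(Δλ, Δψ) with Δψ = ln[tan(π/4+φ₂/2)/tan(π/4+φ₁/2)] = +0.2226, Δλ = -0.9987 → C = 282.57°
d = R·|Δφ| / |cos C| = 6375·0.17471 / 0.21758 = 5119 km

5119 km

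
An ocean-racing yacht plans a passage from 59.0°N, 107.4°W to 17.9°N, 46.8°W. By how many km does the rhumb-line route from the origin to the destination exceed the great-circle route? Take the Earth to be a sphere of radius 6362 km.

Great circle: cos σ = sin φ₁ sin φ₂ + cos φ₁ cos φ₂ cos Δλ,  σ = 1.0425 rad → d_gc = 6632.5 km
Rhumb line: Δψ = -0.9649, q = Δφ/Δψ = 0.7434, d_rh = R√(Δφ²+q²Δλ²) = 6771.2 km
Excess = 6771.2 − 6632.5 = 138.7 ≈ 139 km

139 km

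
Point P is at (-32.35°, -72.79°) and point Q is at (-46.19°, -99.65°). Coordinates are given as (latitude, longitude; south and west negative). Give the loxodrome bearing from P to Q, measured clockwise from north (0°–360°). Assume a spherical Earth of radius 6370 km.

Δψ = ln[tan(π/4+φ₂/2)/tan(π/4+φ₁/2)] = -0.3138
Δλ = -0.4688 rad (taken the short way round)
course = atan2(Δλ, Δψ) = 236.20°

236.2°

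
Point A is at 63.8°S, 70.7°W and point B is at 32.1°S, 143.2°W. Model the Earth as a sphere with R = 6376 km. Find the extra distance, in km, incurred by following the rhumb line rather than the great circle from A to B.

Great circle: cos σ = sin φ₁ sin φ₂ + cos φ₁ cos φ₂ cos Δλ,  σ = 0.9406 rad → d_gc = 5997.5 km
Rhumb line: Δψ = +0.8659, q = Δφ/Δψ = 0.6390, d_rh = R√(Δφ²+q²Δλ²) = 6246.6 km
Excess = 6246.6 − 5997.5 = 249.1 ≈ 249 km

249 km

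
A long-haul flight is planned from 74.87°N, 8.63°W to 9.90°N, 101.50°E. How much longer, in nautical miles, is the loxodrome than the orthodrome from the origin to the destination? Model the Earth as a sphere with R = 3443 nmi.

496 nmi

Great circle: cos σ = sin φ₁ sin φ₂ + cos φ₁ cos φ₂ cos Δλ,  σ = 1.4932 rad → d_gc = 5141.2 nmi
Rhumb line: Δψ = -1.8452, q = Δφ/Δψ = 0.6145, d_rh = R√(Δφ²+q²Δλ²) = 5637.6 nmi
Excess = 5637.6 − 5141.2 = 496.4 ≈ 496 nmi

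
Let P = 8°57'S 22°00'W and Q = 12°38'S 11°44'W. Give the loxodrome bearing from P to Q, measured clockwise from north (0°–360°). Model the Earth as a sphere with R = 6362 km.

Meridional parts: M(φ₁)=-0.1568, M(φ₂)=-0.2223 → ΔM = -0.0655;  Δλ = +0.1792 rad
tan C = Δλ / ΔM = -2.7375 → C = 110.07°

110.1°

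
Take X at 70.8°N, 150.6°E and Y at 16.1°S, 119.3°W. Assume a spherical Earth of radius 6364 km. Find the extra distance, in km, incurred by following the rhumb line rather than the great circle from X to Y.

Great circle: cos σ = sin φ₁ sin φ₂ + cos φ₁ cos φ₂ cos Δλ,  σ = 1.8363 rad → d_gc = 11686.5 km
Rhumb line: Δψ = -2.0618, q = Δφ/Δψ = 0.7356, d_rh = R√(Δφ²+q²Δλ²) = 12139.2 km
Excess = 12139.2 − 11686.5 = 452.7 ≈ 453 km

453 km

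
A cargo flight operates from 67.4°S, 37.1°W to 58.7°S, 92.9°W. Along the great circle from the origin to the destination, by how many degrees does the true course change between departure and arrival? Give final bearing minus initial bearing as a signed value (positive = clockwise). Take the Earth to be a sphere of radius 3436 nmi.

At departure: θ₁ = atan2(sin Δλ cos φ₂, cos φ₁ sin φ₂ − sin φ₁ cos φ₂ cos Δλ) = 262.21°
At arrival: θ₂ = atan2(sin Δλ cos φ₁, −cos φ₂ sin φ₁ + sin φ₂ cos φ₁ cos Δλ) = 312.87°
Δθ = θ₂ − θ₁ = +50.7°

+50.7°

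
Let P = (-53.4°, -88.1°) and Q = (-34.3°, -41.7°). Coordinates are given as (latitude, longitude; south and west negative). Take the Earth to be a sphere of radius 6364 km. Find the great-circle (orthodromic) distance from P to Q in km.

4179 km

cos σ = sin φ₁ sin φ₂ + cos φ₁ cos φ₂ cos Δλ
      = sin(-53.40°)sin(-34.30°) + cos(-53.40°)cos(-34.30°)cos(46.40°) = 0.7921
σ = 37.620° → d = Rσ = 6364·0.65660 = 4179 km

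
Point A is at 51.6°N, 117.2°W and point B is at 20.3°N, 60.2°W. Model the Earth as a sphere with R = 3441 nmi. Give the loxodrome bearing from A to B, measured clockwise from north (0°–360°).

124.9°

Δψ = ln[tan(π/4+φ₂/2)/tan(π/4+φ₁/2)] = -0.6929
Δλ = +0.9948 rad (taken the short way round)
course = atan2(Δλ, Δψ) = 124.86°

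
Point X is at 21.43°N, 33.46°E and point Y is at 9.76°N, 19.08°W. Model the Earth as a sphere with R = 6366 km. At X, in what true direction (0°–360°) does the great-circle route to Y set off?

θ = atan2( sin Δλ·cos φ₂ ,  cos φ₁ sin φ₂ − sin φ₁ cos φ₂ cos Δλ )
  = atan2(-0.7823, -0.0612) = 265.53°

265.5°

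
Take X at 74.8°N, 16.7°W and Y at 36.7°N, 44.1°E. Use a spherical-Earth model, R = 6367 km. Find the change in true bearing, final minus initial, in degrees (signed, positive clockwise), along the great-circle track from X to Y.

+54.3°

At departure: θ₁ = atan2(sin Δλ cos φ₂, cos φ₁ sin φ₂ − sin φ₁ cos φ₂ cos Δλ) = 107.51°
At arrival: θ₂ = atan2(sin Δλ cos φ₁, −cos φ₂ sin φ₁ + sin φ₂ cos φ₁ cos Δλ) = 161.83°
Δθ = θ₂ − θ₁ = +54.3°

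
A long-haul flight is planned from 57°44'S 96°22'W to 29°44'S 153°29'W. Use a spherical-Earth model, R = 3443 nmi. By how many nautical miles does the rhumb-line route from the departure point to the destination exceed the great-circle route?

Great circle: cos σ = sin φ₁ sin φ₂ + cos φ₁ cos φ₂ cos Δλ,  σ = 0.8352 rad → d_gc = 2875.4 nmi
Rhumb line: Δψ = +0.6965, q = Δφ/Δψ = 0.7017, d_rh = R√(Δφ²+q²Δλ²) = 2937.8 nmi
Excess = 2937.8 − 2875.4 = 62.4 ≈ 62 nmi

62 nmi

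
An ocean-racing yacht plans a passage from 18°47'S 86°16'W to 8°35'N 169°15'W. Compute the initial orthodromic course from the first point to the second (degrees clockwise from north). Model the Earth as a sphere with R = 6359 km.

N = sin Δλ·cos φ₂ = -0.9814;  D = cos φ₁ sin φ₂ − sin φ₁ cos φ₂ cos Δλ = +0.1802
initial course = atan2(N, D) = 280.40°

280.4°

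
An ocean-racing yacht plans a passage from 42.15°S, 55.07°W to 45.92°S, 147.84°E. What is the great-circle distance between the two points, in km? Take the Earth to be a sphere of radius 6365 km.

Haversine: a = sin²(Δφ/2)+cos φ₁ cos φ₂ sin²(Δλ/2) = 0.49650;  σ = 2·atan2(√a,√(1−a))
σ = 89.599° → d = Rσ = 6365·1.56379 = 9954 km

9954 km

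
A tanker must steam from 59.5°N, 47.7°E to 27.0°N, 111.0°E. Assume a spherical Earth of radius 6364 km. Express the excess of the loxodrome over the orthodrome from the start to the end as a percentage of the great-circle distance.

2.7%

Great circle: σ = 0.9343 rad → d_gc = Rσ = 5946.0 km
Rhumb: Δφ = -0.5672, Δλ = +1.1048, Δψ = -0.8099, q = Δφ/Δψ = 0.7004 → d_rh = R√(Δφ²+q²Δλ²) = 6105.6 km
Excess = (6105.6 − 5946.0) / 5946.0 = 159.6 / 5946.0 = 2.68% ≈ 2.7%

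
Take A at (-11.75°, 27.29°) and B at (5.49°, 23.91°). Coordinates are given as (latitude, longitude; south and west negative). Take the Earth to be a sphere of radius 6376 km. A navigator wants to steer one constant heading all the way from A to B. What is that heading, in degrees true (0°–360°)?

349.0°

Δψ = ln[tan(π/4+φ₂/2)/tan(π/4+φ₁/2)] = +0.3025
Δλ = -0.0590 rad (taken the short way round)
course = atan2(Δλ, Δψ) = 348.96°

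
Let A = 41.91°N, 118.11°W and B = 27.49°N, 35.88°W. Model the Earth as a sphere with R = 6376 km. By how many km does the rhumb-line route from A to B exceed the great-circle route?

246 km

Great circle: cos σ = sin φ₁ sin φ₂ + cos φ₁ cos φ₂ cos Δλ,  σ = 1.1619 rad → d_gc = 7408.4 km
Rhumb line: Δψ = -0.3077, q = Δφ/Δψ = 0.8179, d_rh = R√(Δφ²+q²Δλ²) = 7654.2 km
Excess = 7654.2 − 7408.4 = 245.8 ≈ 246 km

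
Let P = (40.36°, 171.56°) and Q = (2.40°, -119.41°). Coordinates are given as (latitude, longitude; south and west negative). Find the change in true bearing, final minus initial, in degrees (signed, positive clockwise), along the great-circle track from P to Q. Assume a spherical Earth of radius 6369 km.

+29.7°

Initial bearing θ₁ = atan2(sin Δλ cos φ₂, cos φ₁ sin φ₂ − sin φ₁ cos φ₂ cos Δλ) = 102.08°
Final bearing θ₂ = (initial bearing from the destination back to the start) + 180° = 131.77°
Δθ = θ₂ − θ₁ = +29.7°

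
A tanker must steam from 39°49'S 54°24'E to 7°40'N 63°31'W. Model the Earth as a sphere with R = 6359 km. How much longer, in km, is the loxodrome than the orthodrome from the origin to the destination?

Great circle: cos σ = sin φ₁ sin φ₂ + cos φ₁ cos φ₂ cos Δλ,  σ = 2.0284 rad → d_gc = 12898.8 km
Rhumb line: Δψ = +0.8929, q = Δφ/Δψ = 0.9281, d_rh = R√(Δφ²+q²Δλ²) = 13240.0 km
Excess = 13240.0 − 12898.8 = 341.2 ≈ 341 km

341 km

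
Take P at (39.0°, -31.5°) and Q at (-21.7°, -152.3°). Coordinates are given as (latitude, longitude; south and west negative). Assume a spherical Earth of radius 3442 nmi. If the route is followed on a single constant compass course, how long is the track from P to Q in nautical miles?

7728 nmi

Δψ = ln[tan(π/4+φ₂/2)/tan(π/4+φ₁/2)] = -1.1284;  Δφ = -1.0594 rad,  Δλ = -2.1084 rad
q = Δφ/Δψ = 0.9388
d = R·√(Δφ² + q²Δλ²) = 3442·2.24510 = 7728 nmi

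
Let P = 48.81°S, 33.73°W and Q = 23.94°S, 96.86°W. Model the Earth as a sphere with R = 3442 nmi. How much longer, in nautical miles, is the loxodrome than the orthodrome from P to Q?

Great circle: cos σ = sin φ₁ sin φ₂ + cos φ₁ cos φ₂ cos Δλ,  σ = 0.9553 rad → d_gc = 3288.0 nmi
Rhumb line: Δψ = +0.5482, q = Δφ/Δψ = 0.7918, d_rh = R√(Δφ²+q²Δλ²) = 3354.0 nmi
Excess = 3354.0 − 3288.0 = 66.0 ≈ 66 nmi

66 nmi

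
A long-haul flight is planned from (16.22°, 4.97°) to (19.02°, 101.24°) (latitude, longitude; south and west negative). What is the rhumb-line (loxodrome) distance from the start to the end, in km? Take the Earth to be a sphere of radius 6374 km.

10211 km

Δψ = ln[tan(π/4+φ₂/2)/tan(π/4+φ₁/2)] = +0.0513;  Δφ = +0.0489 rad,  Δλ = +1.6802 rad
q = Δφ/Δψ = 0.9530
d = R·√(Δφ² + q²Δλ²) = 6374·1.60195 = 10211 km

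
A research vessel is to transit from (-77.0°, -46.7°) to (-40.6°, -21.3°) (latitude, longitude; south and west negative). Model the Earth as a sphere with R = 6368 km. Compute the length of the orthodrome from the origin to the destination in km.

4220 km

Haversine: a = sin²(Δφ/2)+cos φ₁ cos φ₂ sin²(Δλ/2) = 0.10581;  σ = 2·atan2(√a,√(1−a))
σ = 37.965° → d = Rσ = 6368·0.66262 = 4220 km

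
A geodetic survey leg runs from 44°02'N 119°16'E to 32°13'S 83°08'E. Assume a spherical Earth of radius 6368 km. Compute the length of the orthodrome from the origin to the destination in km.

9232 km

cos σ = sin φ₁ sin φ₂ + cos φ₁ cos φ₂ cos Δλ
      = sin(44.03°)sin(-32.22°) + cos(44.03°)cos(-32.22°)cos(-36.13°) = 0.1207
σ = 83.068° → d = Rσ = 6368·1.44981 = 9232 km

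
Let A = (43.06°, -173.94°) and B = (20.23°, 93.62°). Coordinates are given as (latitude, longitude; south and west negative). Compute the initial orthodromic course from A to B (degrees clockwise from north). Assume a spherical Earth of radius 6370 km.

286.6°

θ = atan2( sin Δλ·cos φ₂ ,  cos φ₁ sin φ₂ − sin φ₁ cos φ₂ cos Δλ )
  = atan2(-0.9375, +0.2799) = 286.63°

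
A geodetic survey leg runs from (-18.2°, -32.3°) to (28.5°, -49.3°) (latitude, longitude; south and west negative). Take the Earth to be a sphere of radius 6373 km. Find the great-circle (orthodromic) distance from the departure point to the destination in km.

cos σ = sin φ₁ sin φ₂ + cos φ₁ cos φ₂ cos Δλ
      = sin(-18.20°)sin(28.50°) + cos(-18.20°)cos(28.50°)cos(-17.00°) = 0.6493
σ = 49.508° → d = Rσ = 6373·0.86408 = 5507 km

5507 km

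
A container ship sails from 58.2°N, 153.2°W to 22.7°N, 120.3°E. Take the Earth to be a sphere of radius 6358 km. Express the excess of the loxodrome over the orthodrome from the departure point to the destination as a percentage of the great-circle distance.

4.9%

Great circle: σ = 1.2050 rad → d_gc = Rσ = 7661.6 km
Rhumb: Δφ = -0.6196, Δλ = -1.5097, Δψ = -0.8488, q = Δφ/Δψ = 0.7300 → d_rh = R√(Δφ²+q²Δλ²) = 8038.3 km
Excess = (8038.3 − 7661.6) / 7661.6 = 376.7 / 7661.6 = 4.92% ≈ 4.9%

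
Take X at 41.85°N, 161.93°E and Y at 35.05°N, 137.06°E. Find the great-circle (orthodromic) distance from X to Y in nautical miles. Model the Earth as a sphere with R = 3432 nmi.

cos σ = sin φ₁ sin φ₂ + cos φ₁ cos φ₂ cos Δλ
      = sin(41.85°)sin(35.05°) + cos(41.85°)cos(35.05°)cos(-24.87°) = 0.9364
σ = 20.542° → d = Rσ = 3432·0.35853 = 1230 nmi

1230 nmi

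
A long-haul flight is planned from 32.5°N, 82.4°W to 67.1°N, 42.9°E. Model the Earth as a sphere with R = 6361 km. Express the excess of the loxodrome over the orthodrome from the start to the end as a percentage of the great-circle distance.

Great circle: σ = 1.2605 rad → d_gc = Rσ = 8018.3 km
Rhumb: Δφ = +0.6039, Δλ = +2.1869, Δψ = +0.9964, q = Δφ/Δψ = 0.6060 → d_rh = R√(Δφ²+q²Δλ²) = 9264.4 km
Excess = (9264.4 − 8018.3) / 8018.3 = 1246.1 / 8018.3 = 15.54% ≈ 15.5%

15.5%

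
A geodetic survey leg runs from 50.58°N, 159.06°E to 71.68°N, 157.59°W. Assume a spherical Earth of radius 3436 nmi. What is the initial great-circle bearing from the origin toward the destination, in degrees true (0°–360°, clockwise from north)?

26.8°

θ = atan2( sin Δλ·cos φ₂ ,  cos φ₁ sin φ₂ − sin φ₁ cos φ₂ cos Δλ )
  = atan2(+0.2158, +0.4262) = 26.85°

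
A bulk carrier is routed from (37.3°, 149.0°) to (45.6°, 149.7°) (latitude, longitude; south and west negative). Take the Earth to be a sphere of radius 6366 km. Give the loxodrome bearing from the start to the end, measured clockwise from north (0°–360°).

3.6°

Meridional parts: M(φ₁)=+0.7026, M(φ₂)=+0.8963 → ΔM = +0.1937;  Δλ = +0.0122 rad
tan C = Δλ / ΔM = +0.0631 → C = 3.61°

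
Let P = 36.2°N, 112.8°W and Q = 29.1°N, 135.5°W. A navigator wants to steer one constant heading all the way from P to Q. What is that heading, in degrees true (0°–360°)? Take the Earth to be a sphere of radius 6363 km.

Δψ = ln[tan(π/4+φ₂/2)/tan(π/4+φ₁/2)] = -0.1473
Δλ = -0.3962 rad (taken the short way round)
course = atan2(Δλ, Δψ) = 249.60°

249.6°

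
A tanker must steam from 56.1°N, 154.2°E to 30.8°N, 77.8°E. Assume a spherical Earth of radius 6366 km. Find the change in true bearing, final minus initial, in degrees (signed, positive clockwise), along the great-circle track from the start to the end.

At departure: θ₁ = atan2(sin Δλ cos φ₂, cos φ₁ sin φ₂ − sin φ₁ cos φ₂ cos Δλ) = 278.04°
At arrival: θ₂ = atan2(sin Δλ cos φ₁, −cos φ₂ sin φ₁ + sin φ₂ cos φ₁ cos Δλ) = 220.01°
Δθ = θ₂ − θ₁ = -58.0°

-58.0°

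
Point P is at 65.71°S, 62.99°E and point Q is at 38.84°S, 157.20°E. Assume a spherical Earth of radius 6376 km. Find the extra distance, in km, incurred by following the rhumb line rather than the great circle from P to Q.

Great circle: cos σ = sin φ₁ sin φ₂ + cos φ₁ cos φ₂ cos Δλ,  σ = 0.9907 rad → d_gc = 6316.68 km
Rhumb line: Δψ = +0.7995, q = Δφ/Δψ = 0.5866, d_rh = R√(Δφ²+q²Δλ²) = 6838.25 km
Excess = 6838.25 − 6316.68 = 521.57 ≈ 522 km

522 km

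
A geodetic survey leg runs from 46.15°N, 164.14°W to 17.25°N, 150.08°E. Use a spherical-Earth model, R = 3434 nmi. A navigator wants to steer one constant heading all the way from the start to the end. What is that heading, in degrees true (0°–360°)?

232.9°

Δψ = ln[tan(π/4+φ₂/2)/tan(π/4+φ₁/2)] = -0.6043
Δλ = -0.7990 rad (taken the short way round)
course = atan2(Δλ, Δψ) = 232.90°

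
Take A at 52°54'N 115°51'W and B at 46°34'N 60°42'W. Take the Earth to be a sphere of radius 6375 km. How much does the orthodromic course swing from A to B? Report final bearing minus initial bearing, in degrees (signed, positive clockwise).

Initial bearing θ₁ = atan2(sin Δλ cos φ₂, cos φ₁ sin φ₂ − sin φ₁ cos φ₂ cos Δλ) = 77.54°
Final bearing θ₂ = (initial bearing from the destination back to the start) + 180° = 121.05°
Δθ = θ₂ − θ₁ = +43.5°

+43.5°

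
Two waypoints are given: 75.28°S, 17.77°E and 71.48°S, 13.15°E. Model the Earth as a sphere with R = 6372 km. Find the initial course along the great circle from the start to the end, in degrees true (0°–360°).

θ = atan2( sin Δλ·cos φ₂ ,  cos φ₁ sin φ₂ − sin φ₁ cos φ₂ cos Δλ )
  = atan2(-0.0256, +0.0653) = 338.60°

338.6°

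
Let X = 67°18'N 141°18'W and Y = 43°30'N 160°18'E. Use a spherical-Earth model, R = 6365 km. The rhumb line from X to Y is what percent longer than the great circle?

Great circle: σ = 0.6734 rad → d_gc = Rσ = 4286.1 km
Rhumb: Δφ = -0.4154, Δλ = -1.0193, Δψ = -0.7610, q = Δφ/Δψ = 0.5459 → d_rh = R√(Δφ²+q²Δλ²) = 4419.4 km
Excess = (4419.4 − 4286.1) / 4286.1 = 133.3 / 4286.1 = 3.11% ≈ 3.1%

3.1%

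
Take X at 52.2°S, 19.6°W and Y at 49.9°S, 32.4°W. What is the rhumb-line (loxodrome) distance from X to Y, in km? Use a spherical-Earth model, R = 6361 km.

929 km

Δψ = ln[tan(π/4+φ₂/2)/tan(π/4+φ₁/2)] = +0.0639;  Δφ = +0.0401 rad,  Δλ = -0.2234 rad
q = Δφ/Δψ = 0.6285
d = R·√(Δφ² + q²Δλ²) = 6361·0.14603 = 929 km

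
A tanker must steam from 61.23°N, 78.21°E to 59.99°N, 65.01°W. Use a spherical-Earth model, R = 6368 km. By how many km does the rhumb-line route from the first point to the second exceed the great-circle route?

Great circle: cos σ = sin φ₁ sin φ₂ + cos φ₁ cos φ₂ cos Δλ,  σ = 0.9689 rad → d_gc = 6169.7 km
Rhumb line: Δψ = -0.0441, q = Δφ/Δψ = 0.4907, d_rh = R√(Δφ²+q²Δλ²) = 7811.8 km
Excess = 7811.8 − 6169.7 = 1642.1 ≈ 1642 km

1642 km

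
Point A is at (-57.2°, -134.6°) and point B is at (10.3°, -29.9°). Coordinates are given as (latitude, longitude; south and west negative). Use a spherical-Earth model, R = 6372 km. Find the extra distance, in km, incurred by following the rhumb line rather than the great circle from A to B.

468 km

Great circle: cos σ = sin φ₁ sin φ₂ + cos φ₁ cos φ₂ cos Δλ,  σ = 1.8604 rad → d_gc = 11854.3 km
Rhumb line: Δψ = +1.4038, q = Δφ/Δψ = 0.8392, d_rh = R√(Δφ²+q²Δλ²) = 12322.1 km
Excess = 12322.1 − 11854.3 = 467.8 ≈ 468 km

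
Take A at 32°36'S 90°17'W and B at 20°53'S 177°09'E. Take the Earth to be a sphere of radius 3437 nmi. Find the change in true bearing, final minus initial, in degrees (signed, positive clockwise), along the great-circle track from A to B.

Initial bearing θ₁ = atan2(sin Δλ cos φ₂, cos φ₁ sin φ₂ − sin φ₁ cos φ₂ cos Δλ) = 250.92°
Final bearing θ₂ = (initial bearing from the destination back to the start) + 180° = 301.55°
Δθ = θ₂ − θ₁ = +50.6°

+50.6°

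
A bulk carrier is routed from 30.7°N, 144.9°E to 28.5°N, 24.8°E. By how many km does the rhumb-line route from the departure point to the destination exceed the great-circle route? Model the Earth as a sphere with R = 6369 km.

Great circle: cos σ = sin φ₁ sin φ₂ + cos φ₁ cos φ₂ cos Δλ,  σ = 1.7066 rad → d_gc = 10869.2 km
Rhumb line: Δψ = -0.0442, q = Δφ/Δψ = 0.8694, d_rh = R√(Δφ²+q²Δλ²) = 11609.4 km
Excess = 11609.4 − 10869.2 = 740.2 ≈ 740 km

740 km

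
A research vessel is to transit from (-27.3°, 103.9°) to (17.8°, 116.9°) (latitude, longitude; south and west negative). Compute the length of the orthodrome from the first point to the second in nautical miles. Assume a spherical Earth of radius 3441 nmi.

2812 nmi

cos σ = sin φ₁ sin φ₂ + cos φ₁ cos φ₂ cos Δλ
      = sin(-27.30°)sin(17.80°) + cos(-27.30°)cos(17.80°)cos(13.00°) = 0.6842
σ = 46.828° → d = Rσ = 3441·0.81731 = 2812 nmi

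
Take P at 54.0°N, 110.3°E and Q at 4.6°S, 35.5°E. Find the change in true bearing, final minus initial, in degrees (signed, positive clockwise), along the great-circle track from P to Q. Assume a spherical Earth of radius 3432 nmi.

At departure: θ₁ = atan2(sin Δλ cos φ₂, cos φ₁ sin φ₂ − sin φ₁ cos φ₂ cos Δλ) = 254.95°
At arrival: θ₂ = atan2(sin Δλ cos φ₁, −cos φ₂ sin φ₁ + sin φ₂ cos φ₁ cos Δλ) = 214.71°
Δθ = θ₂ − θ₁ = -40.2°

-40.2°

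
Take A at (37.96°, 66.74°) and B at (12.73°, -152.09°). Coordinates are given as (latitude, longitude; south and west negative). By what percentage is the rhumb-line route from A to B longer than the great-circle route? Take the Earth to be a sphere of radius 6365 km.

Great circle: σ = 2.0528 rad → d_gc = Rσ = 13066.1 km
Rhumb: Δφ = -0.4403, Δλ = +2.4639, Δψ = -0.4931, q = Δφ/Δψ = 0.8931 → d_rh = R√(Δφ²+q²Δλ²) = 14283.3 km
Excess = (14283.3 − 13066.1) / 13066.1 = 1217.2 / 13066.1 = 9.32% ≈ 9.3%

9.3%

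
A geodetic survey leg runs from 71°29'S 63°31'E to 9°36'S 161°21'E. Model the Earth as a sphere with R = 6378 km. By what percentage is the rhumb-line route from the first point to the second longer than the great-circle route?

Great circle: σ = 1.4551 rad → d_gc = Rσ = 9280.5 km
Rhumb: Δφ = +1.0801, Δλ = +1.7075, Δψ = +1.6456, q = Δφ/Δψ = 0.6563 → d_rh = R√(Δφ²+q²Δλ²) = 9927.0 km
Excess = (9927.0 − 9280.5) / 9280.5 = 646.5 / 9280.5 = 6.97% ≈ 7.0%

7.0%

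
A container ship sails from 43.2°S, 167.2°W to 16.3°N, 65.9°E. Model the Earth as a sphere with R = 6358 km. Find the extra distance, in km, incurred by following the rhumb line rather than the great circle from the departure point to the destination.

393 km

Great circle: cos σ = sin φ₁ sin φ₂ + cos φ₁ cos φ₂ cos Δλ,  σ = 2.2297 rad → d_gc = 14176.2 km
Rhumb line: Δψ = +1.1260, q = Δφ/Δψ = 0.9222, d_rh = R√(Δφ²+q²Δλ²) = 14568.9 km
Excess = 14568.9 − 14176.2 = 392.7 ≈ 393 km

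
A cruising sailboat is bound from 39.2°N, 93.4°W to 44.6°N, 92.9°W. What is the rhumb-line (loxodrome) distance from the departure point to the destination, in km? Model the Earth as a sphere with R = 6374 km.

Δψ = ln[tan(π/4+φ₂/2)/tan(π/4+φ₁/2)] = +0.1267;  Δφ = +0.0942 rad,  Δλ = +0.0087 rad
q = Δφ/Δψ = 0.7436
d = R·√(Δφ² + q²Δλ²) = 6374·0.09447 = 602 km

602 km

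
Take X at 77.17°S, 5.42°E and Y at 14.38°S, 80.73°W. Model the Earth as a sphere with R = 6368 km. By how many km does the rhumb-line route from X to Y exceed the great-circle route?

Great circle: cos σ = sin φ₁ sin φ₂ + cos φ₁ cos φ₂ cos Δλ,  σ = 1.3113 rad → d_gc = 8350.4 km
Rhumb line: Δψ = +1.9317, q = Δφ/Δψ = 0.5673, d_rh = R√(Δφ²+q²Δλ²) = 8843.5 km
Excess = 8843.5 − 8350.4 = 493.1 ≈ 493 km

493 km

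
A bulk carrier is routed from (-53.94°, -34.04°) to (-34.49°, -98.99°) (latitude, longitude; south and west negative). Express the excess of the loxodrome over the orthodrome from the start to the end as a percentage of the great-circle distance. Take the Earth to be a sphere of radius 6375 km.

2.9%

Great circle: σ = 0.8457 rad → d_gc = Rσ = 5391.5 km
Rhumb: Δφ = +0.3395, Δλ = -1.1336, Δψ = +0.4804, q = Δφ/Δψ = 0.7066 → d_rh = R√(Δφ²+q²Δλ²) = 5546.3 km
Excess = (5546.3 − 5391.5) / 5391.5 = 154.8 / 5391.5 = 2.87% ≈ 2.9%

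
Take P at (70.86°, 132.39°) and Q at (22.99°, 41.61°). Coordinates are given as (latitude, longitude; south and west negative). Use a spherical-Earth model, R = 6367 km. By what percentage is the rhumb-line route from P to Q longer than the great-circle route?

6.8%

Great circle: σ = 1.1973 rad → d_gc = Rσ = 7623.2 km
Rhumb: Δφ = -0.8355, Δλ = -1.5844, Δψ = -1.3678, q = Δφ/Δψ = 0.6108 → d_rh = R√(Δφ²+q²Δλ²) = 8140.6 km
Excess = (8140.6 − 7623.2) / 7623.2 = 517.4 / 7623.2 = 6.79% ≈ 6.8%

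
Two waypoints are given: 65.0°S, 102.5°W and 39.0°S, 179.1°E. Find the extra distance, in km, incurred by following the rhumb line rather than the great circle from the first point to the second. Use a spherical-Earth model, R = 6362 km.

Great circle: cos σ = sin φ₁ sin φ₂ + cos φ₁ cos φ₂ cos Δλ,  σ = 0.8810 rad → d_gc = 5604.764 km
Rhumb line: Δψ = +0.7662, q = Δφ/Δψ = 0.5923, d_rh = R√(Δφ²+q²Δλ²) = 5909.263 km
Excess = 5909.263 − 5604.764 = 304.499 ≈ 304 km

304 km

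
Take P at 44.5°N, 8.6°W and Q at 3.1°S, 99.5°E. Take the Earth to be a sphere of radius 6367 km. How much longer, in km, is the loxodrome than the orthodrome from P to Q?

Great circle: cos σ = sin φ₁ sin φ₂ + cos φ₁ cos φ₂ cos Δλ,  σ = 1.8330 rad → d_gc = 11670.5 km
Rhumb line: Δψ = -0.9232, q = Δφ/Δψ = 0.8999, d_rh = R√(Δφ²+q²Δλ²) = 12034.6 km
Excess = 12034.6 − 11670.5 = 364.1 ≈ 364 km

364 km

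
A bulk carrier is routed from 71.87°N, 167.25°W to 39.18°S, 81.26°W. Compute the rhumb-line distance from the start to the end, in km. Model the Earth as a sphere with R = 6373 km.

Δψ = ln[tan(π/4+φ₂/2)/tan(π/4+φ₁/2)] = -2.5798;  Δφ = -1.9382 rad,  Δλ = +1.5008 rad
q = Δφ/Δψ = 0.7513
d = R·√(Δφ² + q²Δλ²) = 6373·2.24232 = 14290 km

14290 km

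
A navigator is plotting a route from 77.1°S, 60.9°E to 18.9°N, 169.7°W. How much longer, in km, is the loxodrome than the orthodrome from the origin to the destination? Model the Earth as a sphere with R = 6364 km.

1363 km

Great circle: cos σ = sin φ₁ sin φ₂ + cos φ₁ cos φ₂ cos Δλ,  σ = 2.0373 rad → d_gc = 12965.7 km
Rhumb line: Δψ = +2.5159, q = Δφ/Δψ = 0.6660, d_rh = R√(Δφ²+q²Δλ²) = 14328.9 km
Excess = 14328.9 − 12965.7 = 1363.2 ≈ 1363 km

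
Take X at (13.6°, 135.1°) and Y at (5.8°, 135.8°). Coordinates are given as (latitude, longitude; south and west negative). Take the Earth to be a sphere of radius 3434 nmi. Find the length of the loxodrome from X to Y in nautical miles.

469 nmi

Δψ = ln[tan(π/4+φ₂/2)/tan(π/4+φ₁/2)] = -0.1382;  Δφ = -0.1361 rad,  Δλ = +0.0122 rad
q = Δφ/Δψ = 0.9849
d = R·√(Δφ² + q²Δλ²) = 3434·0.13667 = 469 nmi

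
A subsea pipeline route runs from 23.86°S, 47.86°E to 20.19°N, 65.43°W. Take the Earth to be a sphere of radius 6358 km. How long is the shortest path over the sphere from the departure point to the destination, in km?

cos σ = sin φ₁ sin φ₂ + cos φ₁ cos φ₂ cos Δλ
      = sin(-23.86°)sin(20.19°) + cos(-23.86°)cos(20.19°)cos(-113.29°) = -0.4790
σ = 118.619° → d = Rσ = 6358·2.07029 = 13163 km

13163 km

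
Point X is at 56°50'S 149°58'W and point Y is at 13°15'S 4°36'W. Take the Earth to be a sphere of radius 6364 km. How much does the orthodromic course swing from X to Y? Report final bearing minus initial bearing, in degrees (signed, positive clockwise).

-126.5°

At departure: θ₁ = atan2(sin Δλ cos φ₂, cos φ₁ sin φ₂ − sin φ₁ cos φ₂ cos Δλ) = 145.20°
At arrival: θ₂ = atan2(sin Δλ cos φ₁, −cos φ₂ sin φ₁ + sin φ₂ cos φ₁ cos Δλ) = 18.71°
Δθ = θ₂ − θ₁ = -126.5°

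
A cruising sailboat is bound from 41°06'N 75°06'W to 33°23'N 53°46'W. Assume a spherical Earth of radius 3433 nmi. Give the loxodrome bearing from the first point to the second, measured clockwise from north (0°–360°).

Meridional parts: M(φ₁)=+0.7882, M(φ₂)=+0.6187 → ΔM = -0.1695;  Δλ = +0.3723 rad
tan C = Δλ / ΔM = -2.1973 → C = 114.47°

114.5°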